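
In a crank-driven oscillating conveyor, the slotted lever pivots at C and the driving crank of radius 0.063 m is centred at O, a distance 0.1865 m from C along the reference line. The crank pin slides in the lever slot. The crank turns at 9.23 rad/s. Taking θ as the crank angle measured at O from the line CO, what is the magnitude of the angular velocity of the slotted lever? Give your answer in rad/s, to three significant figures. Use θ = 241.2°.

0.569

ω = 9.23 rad/s
Crank pin A relative to C: A = (d + r cosθ, r sinθ); lever angle φ = atan2(r sinθ, d + r cosθ).
Differentiating tanφ: φ̇ = rω(d cosθ + r)/(d² + r² + 2dr cosθ).
d² + r² + 2dr cosθ = |CA|² = 0.0274305 m²;  d cosθ + r = -0.026847 m.
|ω_lever| = |0.063·9.23·-0.026847| / 0.0274305 = 0.56912 rad/s.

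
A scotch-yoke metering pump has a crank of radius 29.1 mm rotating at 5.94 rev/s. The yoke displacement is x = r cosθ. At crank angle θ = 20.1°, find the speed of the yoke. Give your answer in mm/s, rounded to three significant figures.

ω = 37.32 rad/s (from 5.94 rev/s).
x = r cosθ ⇒ ẋ = −rω sinθ.
|v| = rω|sinθ| = 0.0291·37.32·|sin 20.1°| = 0.37324 m/s = 373.24 mm/s.

373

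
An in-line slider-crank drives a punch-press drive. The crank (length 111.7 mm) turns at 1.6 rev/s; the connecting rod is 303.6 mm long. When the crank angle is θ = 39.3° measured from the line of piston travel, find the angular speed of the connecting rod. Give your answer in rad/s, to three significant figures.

ω = 10.05 rad/s (converted from 1.6 rev/s).
The rod makes angle φ with the slider axis where L sinφ = r sinθ; differentiating, L cosφ·φ̇ = r ω cosθ.
L cosφ = √(L² − r² sin²θ) = 0.29524 m.
|ω_rod| = r ω |cosθ| / √(L² − r² sin²θ) = 0.1117·10.05·0.77384/0.29524 = 2.9432 rad/s.

2.94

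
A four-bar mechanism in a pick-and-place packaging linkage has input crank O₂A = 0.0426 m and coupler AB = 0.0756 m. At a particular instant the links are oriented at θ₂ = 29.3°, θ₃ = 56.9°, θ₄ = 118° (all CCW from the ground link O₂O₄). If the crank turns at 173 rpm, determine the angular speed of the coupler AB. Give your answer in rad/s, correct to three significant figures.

11.7

ω₂ = 18.12 rad/s (from 173 rpm).
Differentiating the loop-closure r₂e^{iθ₂}+r₃e^{iθ₃}=r₁+r₄e^{iθ₄} gives r₂ω₂e^{iθ₂}+r₃ω₃e^{iθ₃}=r₄ω₄e^{iθ₄}.
Eliminating the other unknown: ω₃ = r₂ω₂ sin(θ₄−θ₂) / [r₃ sin(θ₃−θ₄)].
Numerator sine = +0.99974; denominator sine = -0.87546.
Result = 0.0426·18.12·(+0.99974) / (0.0756·(-0.87546)) = -11.658 rad/s; magnitude 11.658 rad/s.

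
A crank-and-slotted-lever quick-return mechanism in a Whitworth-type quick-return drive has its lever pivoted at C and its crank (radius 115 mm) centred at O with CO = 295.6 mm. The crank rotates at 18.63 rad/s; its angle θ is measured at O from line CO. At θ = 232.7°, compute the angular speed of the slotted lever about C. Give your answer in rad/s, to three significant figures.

2.31

ω = 18.63 rad/s
Crank pin A relative to C: A = (d + r cosθ, r sinθ); lever angle φ = atan2(r sinθ, d + r cosθ).
Differentiating tanφ: φ̇ = rω(d cosθ + r)/(d² + r² + 2dr cosθ).
d² + r² + 2dr cosθ = |CA|² = 0.0594044 m²;  d cosθ + r = -0.06413 m.
|ω_lever| = |0.115·18.63·-0.06413| / 0.0594044 = 2.3129 rad/s.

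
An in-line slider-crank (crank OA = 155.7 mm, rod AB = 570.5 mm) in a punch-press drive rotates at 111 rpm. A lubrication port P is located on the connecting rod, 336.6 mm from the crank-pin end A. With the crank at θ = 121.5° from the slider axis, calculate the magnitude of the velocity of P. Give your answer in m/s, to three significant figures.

ω = 11.62 rad/s.  Crank-pin speed |V_A| = rω = 1.8098 m/s, perpendicular to OA.
Rod angle: sinφ = −(r/L) sinθ ⇒ φ = -13.456°; ω_rod = −rω cosθ/√(L²−r²sin²θ) = +1.7043 rad/s.
V_P = V_A + ω_rod × AP, with AP = 0.3366 m along the rod.
Components: V_Px = −rω sinθ − a·ω_rod·sinφ = -1.4096 m/s;  V_Py = rω cosθ + a·ω_rod·cosφ = -0.3877 m/s.
|V_P| = √(V_Px² + V_Py²) = 1.462 m/s.

1.46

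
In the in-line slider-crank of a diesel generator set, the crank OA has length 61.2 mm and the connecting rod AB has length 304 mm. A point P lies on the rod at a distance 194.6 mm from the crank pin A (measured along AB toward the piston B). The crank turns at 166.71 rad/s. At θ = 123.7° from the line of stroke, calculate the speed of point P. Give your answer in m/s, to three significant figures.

8.13

ω = 166.7 rad/s.  Crank-pin speed |V_A| = rω = 10.203 m/s, perpendicular to OA.
Rod angle: sinφ = −(r/L) sinθ ⇒ φ = -9.642°; ω_rod = −rω cosθ/√(L²−r²sin²θ) = +18.888 rad/s.
V_P = V_A + ω_rod × AP, with AP = 0.1946 m along the rod.
Components: V_Px = −rω sinθ − a·ω_rod·sinφ = -7.8725 m/s;  V_Py = rω cosθ + a·ω_rod·cosφ = -2.0372 m/s.
|V_P| = √(V_Px² + V_Py²) = 8.1318 m/s.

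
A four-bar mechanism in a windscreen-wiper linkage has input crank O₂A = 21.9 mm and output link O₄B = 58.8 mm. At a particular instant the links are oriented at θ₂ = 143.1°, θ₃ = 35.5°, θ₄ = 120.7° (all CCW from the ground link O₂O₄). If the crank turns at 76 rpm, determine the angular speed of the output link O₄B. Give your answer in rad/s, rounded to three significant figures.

ω₂ = 7.959 rad/s (from 76 rpm).
Differentiating the loop-closure r₂e^{iθ₂}+r₃e^{iθ₃}=r₁+r₄e^{iθ₄} gives r₂ω₂e^{iθ₂}+r₃ω₃e^{iθ₃}=r₄ω₄e^{iθ₄}.
Eliminating the other unknown: ω₄ = r₂ω₂ sin(θ₂−θ₃) / [r₄ sin(θ₄−θ₃)].
Numerator sine = +0.95319; denominator sine = +0.99649.
Result = 0.0219·7.959·(+0.95319) / (0.0588·(+0.99649)) = +2.8354 rad/s; magnitude 2.8354 rad/s.

2.84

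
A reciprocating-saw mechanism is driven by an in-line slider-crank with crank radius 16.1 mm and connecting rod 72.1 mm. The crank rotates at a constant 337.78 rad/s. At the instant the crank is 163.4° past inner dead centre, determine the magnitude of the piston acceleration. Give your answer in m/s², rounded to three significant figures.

ω = 337.8 rad/s
x(θ) = r cosθ + √(L² − r² sin²θ); with ω constant, a = ω²·d²x/dθ².
d²x/dθ² = −r cosθ − r²(cos2θ)/√u − r⁴ sin²2θ/(4u^{3/2}),  u = L² − r² sin²θ = 0.00517725 m².
Substituting r = 0.0161 m, L = 0.0721 m, θ = 163.4°: d²x/dθ² = +0.012401 m.
a = ω²·d²x/dθ² = (337.8)²·(+0.012401) = +1414.9 m/s²;  |a| = 1414.9 m/s².

1410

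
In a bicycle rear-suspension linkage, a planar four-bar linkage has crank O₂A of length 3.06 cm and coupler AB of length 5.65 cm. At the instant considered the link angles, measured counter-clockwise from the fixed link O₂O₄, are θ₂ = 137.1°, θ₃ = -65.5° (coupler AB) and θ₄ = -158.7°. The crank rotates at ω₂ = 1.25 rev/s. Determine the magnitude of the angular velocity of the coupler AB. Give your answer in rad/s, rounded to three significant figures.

3.84

ω₂ = 7.854 rad/s (from 1.25 rev/s).
Differentiating the loop-closure r₂e^{iθ₂}+r₃e^{iθ₃}=r₁+r₄e^{iθ₄} gives r₂ω₂e^{iθ₂}+r₃ω₃e^{iθ₃}=r₄ω₄e^{iθ₄}.
Eliminating the other unknown: ω₃ = r₂ω₂ sin(θ₄−θ₂) / [r₃ sin(θ₃−θ₄)].
Numerator sine = +0.90032; denominator sine = +0.99844.
Result = 0.0306·7.854·(+0.90032) / (0.0565·(+0.99844)) = +3.8356 rad/s; magnitude 3.8356 rad/s.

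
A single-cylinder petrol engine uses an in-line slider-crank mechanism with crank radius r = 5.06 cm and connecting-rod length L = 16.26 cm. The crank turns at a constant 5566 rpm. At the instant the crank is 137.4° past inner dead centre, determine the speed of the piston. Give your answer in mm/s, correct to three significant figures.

ω = 2π·5566/60 = 582.9 rad/s
For an in-line slider-crank, x = r cosθ + √(L² − r² sin²θ), so v = −rω sinθ·[1 + r cosθ/√(L² − r² sin²θ)].
With r = 0.0506 m, L = 0.1626 m, θ = 137.4°: √(L² − r² sin²θ) = 0.15895 m.
v = −0.0506·582.9·0.67688·[1 + 0.0506·-0.73610/0.15895] = -15.285 m/s.
|v| = 15.285 m/s = 15285 mm/s.

15300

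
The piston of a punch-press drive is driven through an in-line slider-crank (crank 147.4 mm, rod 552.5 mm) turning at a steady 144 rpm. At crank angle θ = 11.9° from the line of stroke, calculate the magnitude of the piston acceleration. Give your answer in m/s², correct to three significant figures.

41.0

ω = 2π·144/60 = 15.08 rad/s
x(θ) = r cosθ + √(L² − r² sin²θ); with ω constant, a = ω²·d²x/dθ².
d²x/dθ² = −r cosθ − r²(cos2θ)/√u − r⁴ sin²2θ/(4u^{3/2}),  u = L² − r² sin²θ = 0.304332 m².
Substituting r = 0.1474 m, L = 0.5525 m, θ = 11.9°: d²x/dθ² = -0.18038 m.
a = ω²·d²x/dθ² = (15.08)²·(-0.18038) = -41.018 m/s²;  |a| = 41.018 m/s².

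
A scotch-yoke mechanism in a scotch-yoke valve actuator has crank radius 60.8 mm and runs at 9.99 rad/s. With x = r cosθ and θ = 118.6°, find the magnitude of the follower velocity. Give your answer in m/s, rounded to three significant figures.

ω = 9.99 rad/s
x = r cosθ ⇒ ẋ = −rω sinθ.
|v| = rω|sinθ| = 0.0608·9.99·|sin 118.6°| = 0.53328 m/s.

0.533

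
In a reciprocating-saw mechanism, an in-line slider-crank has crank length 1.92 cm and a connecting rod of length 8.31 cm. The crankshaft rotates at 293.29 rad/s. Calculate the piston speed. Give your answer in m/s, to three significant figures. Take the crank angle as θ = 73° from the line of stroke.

ω = 293.3 rad/s
For an in-line slider-crank, x = r cosθ + √(L² − r² sin²θ), so v = −rω sinθ·[1 + r cosθ/√(L² − r² sin²θ)].
With r = 0.0192 m, L = 0.0831 m, θ = 73°: √(L² − r² sin²θ) = 0.081046 m.
v = −0.0192·293.3·0.95630·[1 + 0.0192·0.29237/0.081046] = -5.7581 m/s.
|v| = 5.7581 m/s.

5.76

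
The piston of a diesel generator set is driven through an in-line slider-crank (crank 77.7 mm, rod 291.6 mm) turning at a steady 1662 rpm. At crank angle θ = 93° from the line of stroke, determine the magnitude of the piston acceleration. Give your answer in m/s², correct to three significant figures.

ω = 2π·1662/60 = 174 rad/s
x(θ) = r cosθ + √(L² − r² sin²θ); with ω constant, a = ω²·d²x/dθ².
d²x/dθ² = −r cosθ − r²(cos2θ)/√u − r⁴ sin²2θ/(4u^{3/2}),  u = L² − r² sin²θ = 0.0790098 m².
Substituting r = 0.0777 m, L = 0.2916 m, θ = 93°: d²x/dθ² = +0.025423 m.
a = ω²·d²x/dθ² = (174)²·(+0.025423) = +770.09 m/s²;  |a| = 770.09 m/s².

770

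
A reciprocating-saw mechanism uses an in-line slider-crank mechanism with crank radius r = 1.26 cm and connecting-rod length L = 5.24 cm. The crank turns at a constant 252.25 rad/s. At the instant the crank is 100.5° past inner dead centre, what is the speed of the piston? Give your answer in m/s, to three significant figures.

2.98

ω = 252.2 rad/s
For an in-line slider-crank, x = r cosθ + √(L² − r² sin²θ), so v = −rω sinθ·[1 + r cosθ/√(L² − r² sin²θ)].
With r = 0.0126 m, L = 0.0524 m, θ = 100.5°: √(L² − r² sin²θ) = 0.050914 m.
v = −0.0126·252.2·0.98325·[1 + 0.0126·-0.18224/0.050914] = -2.9842 m/s.
|v| = 2.9842 m/s.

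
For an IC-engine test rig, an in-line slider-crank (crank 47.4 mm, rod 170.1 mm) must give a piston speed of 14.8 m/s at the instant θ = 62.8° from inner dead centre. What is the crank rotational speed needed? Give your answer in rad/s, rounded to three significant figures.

For an in-line slider-crank, |v_piston| = rω|sinθ|·[1 + r cosθ/√(L² − r² sin²θ)].
With r = 0.0474 m, L = 0.1701 m, θ = 62.8°: the bracketed kinematic factor |dx/dθ| = 0.047701 m.
ω = v/|dx/dθ| = 14.8/0.047701 = 310.26 rad/s.

310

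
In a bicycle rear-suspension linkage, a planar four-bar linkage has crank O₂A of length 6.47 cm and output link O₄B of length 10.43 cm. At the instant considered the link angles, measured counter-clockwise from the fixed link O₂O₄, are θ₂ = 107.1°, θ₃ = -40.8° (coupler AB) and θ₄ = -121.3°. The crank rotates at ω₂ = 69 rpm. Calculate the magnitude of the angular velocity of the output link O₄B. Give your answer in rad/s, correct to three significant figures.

ω₂ = 7.226 rad/s (from 69 rpm).
Differentiating the loop-closure r₂e^{iθ₂}+r₃e^{iθ₃}=r₁+r₄e^{iθ₄} gives r₂ω₂e^{iθ₂}+r₃ω₃e^{iθ₃}=r₄ω₄e^{iθ₄}.
Eliminating the other unknown: ω₄ = r₂ω₂ sin(θ₂−θ₃) / [r₄ sin(θ₄−θ₃)].
Numerator sine = +0.53140; denominator sine = -0.98629.
Result = 0.0647·7.226·(+0.53140) / (0.1043·(-0.98629)) = -2.415 rad/s; magnitude 2.415 rad/s.

2.41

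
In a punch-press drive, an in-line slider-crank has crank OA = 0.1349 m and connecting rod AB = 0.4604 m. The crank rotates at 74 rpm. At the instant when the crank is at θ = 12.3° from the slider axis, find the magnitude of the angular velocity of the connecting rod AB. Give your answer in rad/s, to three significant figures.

ω = 7.749 rad/s (converted from 74 rpm).
The rod makes angle φ with the slider axis where L sinφ = r sinθ; differentiating, L cosφ·φ̇ = r ω cosθ.
L cosφ = √(L² − r² sin²θ) = 0.4595 m.
|ω_rod| = r ω |cosθ| / √(L² − r² sin²θ) = 0.1349·7.749·0.97705/0.4595 = 2.2228 rad/s.

2.22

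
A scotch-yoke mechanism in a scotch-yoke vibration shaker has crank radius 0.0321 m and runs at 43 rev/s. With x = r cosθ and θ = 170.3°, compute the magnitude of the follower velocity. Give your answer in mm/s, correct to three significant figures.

1460

ω = 270.2 rad/s (from 43 rev/s).
x = r cosθ ⇒ ẋ = −rω sinθ.
|v| = rω|sinθ| = 0.0321·270.2·|sin 170.3°| = 1.4613 m/s = 1461.3 mm/s.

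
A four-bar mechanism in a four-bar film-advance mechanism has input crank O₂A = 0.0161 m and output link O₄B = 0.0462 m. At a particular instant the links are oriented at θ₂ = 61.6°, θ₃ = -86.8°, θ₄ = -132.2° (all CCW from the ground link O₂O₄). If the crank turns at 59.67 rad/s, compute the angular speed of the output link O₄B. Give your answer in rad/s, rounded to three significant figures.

15.3

ω₂ = 59.67 rad/s
Differentiating the loop-closure r₂e^{iθ₂}+r₃e^{iθ₃}=r₁+r₄e^{iθ₄} gives r₂ω₂e^{iθ₂}+r₃ω₃e^{iθ₃}=r₄ω₄e^{iθ₄}.
Eliminating the other unknown: ω₄ = r₂ω₂ sin(θ₂−θ₃) / [r₄ sin(θ₄−θ₃)].
Numerator sine = +0.52399; denominator sine = -0.71203.
Result = 0.0161·59.67·(+0.52399) / (0.0462·(-0.71203)) = -15.303 rad/s; magnitude 15.303 rad/s.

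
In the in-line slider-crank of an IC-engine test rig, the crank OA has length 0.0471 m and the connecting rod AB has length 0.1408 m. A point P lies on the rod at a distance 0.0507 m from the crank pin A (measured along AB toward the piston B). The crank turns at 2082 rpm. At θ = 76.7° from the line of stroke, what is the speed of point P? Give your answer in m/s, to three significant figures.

10.4

ω = 218 rad/s.  Crank-pin speed |V_A| = rω = 10.269 m/s, perpendicular to OA.
Rod angle: sinφ = −(r/L) sinθ ⇒ φ = -18.999°; ω_rod = −rω cosθ/√(L²−r²sin²θ) = -17.745 rad/s.
V_P = V_A + ω_rod × AP, with AP = 0.0507 m along the rod.
Components: V_Px = −rω sinθ − a·ω_rod·sinφ = -10.287 m/s;  V_Py = rω cosθ + a·ω_rod·cosφ = +1.5117 m/s.
|V_P| = √(V_Px² + V_Py²) = 10.397 m/s.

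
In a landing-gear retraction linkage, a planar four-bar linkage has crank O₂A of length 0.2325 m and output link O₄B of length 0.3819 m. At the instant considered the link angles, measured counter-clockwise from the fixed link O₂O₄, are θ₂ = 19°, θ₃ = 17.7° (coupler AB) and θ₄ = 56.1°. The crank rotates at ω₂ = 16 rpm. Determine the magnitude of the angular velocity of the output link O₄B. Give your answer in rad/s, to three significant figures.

0.0373

ω₂ = 1.676 rad/s (from 16 rpm).
Differentiating the loop-closure r₂e^{iθ₂}+r₃e^{iθ₃}=r₁+r₄e^{iθ₄} gives r₂ω₂e^{iθ₂}+r₃ω₃e^{iθ₃}=r₄ω₄e^{iθ₄}.
Eliminating the other unknown: ω₄ = r₂ω₂ sin(θ₂−θ₃) / [r₄ sin(θ₄−θ₃)].
Numerator sine = +0.02269; denominator sine = +0.62115.
Result = 0.2325·1.676·(+0.02269) / (0.3819·(+0.62115)) = +0.037257 rad/s; magnitude 0.037257 rad/s.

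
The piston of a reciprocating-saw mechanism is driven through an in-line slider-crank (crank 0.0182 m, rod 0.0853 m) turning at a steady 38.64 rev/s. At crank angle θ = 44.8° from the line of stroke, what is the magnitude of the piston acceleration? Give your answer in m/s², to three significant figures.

766

ω = 2π·38.6 = 242.8 rad/s
x(θ) = r cosθ + √(L² − r² sin²θ); with ω constant, a = ω²·d²x/dθ².
d²x/dθ² = −r cosθ − r²(cos2θ)/√u − r⁴ sin²2θ/(4u^{3/2}),  u = L² − r² sin²θ = 0.00711163 m².
Substituting r = 0.0182 m, L = 0.0853 m, θ = 44.8°: d²x/dθ² = -0.012987 m.
a = ω²·d²x/dθ² = (242.8)²·(-0.012987) = -765.52 m/s²;  |a| = 765.52 m/s².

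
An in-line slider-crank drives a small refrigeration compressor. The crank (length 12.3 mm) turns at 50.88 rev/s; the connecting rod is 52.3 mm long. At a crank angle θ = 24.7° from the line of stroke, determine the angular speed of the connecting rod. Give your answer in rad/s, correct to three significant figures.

68.6

ω = 319.7 rad/s (converted from 50.88 rev/s).
The rod makes angle φ with the slider axis where L sinφ = r sinθ; differentiating, L cosφ·φ̇ = r ω cosθ.
L cosφ = √(L² − r² sin²θ) = 0.052047 m.
|ω_rod| = r ω |cosθ| / √(L² − r² sin²θ) = 0.0123·319.7·0.90851/0.052047 = 68.638 rad/s.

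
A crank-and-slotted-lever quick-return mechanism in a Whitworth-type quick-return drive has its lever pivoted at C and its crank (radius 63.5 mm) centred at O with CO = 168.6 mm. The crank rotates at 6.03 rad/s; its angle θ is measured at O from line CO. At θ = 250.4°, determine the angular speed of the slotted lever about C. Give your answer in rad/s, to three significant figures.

0.105

ω = 6.03 rad/s
Crank pin A relative to C: A = (d + r cosθ, r sinθ); lever angle φ = atan2(r sinθ, d + r cosθ).
Differentiating tanφ: φ̇ = rω(d cosθ + r)/(d² + r² + 2dr cosθ).
d² + r² + 2dr cosθ = |CA|² = 0.0252755 m²;  d cosθ + r = +0.0069429 m.
|ω_lever| = |0.0635·6.03·+0.0069429| / 0.0252755 = 0.10518 rad/s.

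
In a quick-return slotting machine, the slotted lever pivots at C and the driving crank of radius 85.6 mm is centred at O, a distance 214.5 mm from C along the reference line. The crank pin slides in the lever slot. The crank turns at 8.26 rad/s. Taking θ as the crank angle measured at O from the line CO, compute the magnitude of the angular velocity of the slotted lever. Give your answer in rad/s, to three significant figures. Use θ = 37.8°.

2.19

ω = 8.26 rad/s
Crank pin A relative to C: A = (d + r cosθ, r sinθ); lever angle φ = atan2(r sinθ, d + r cosθ).
Differentiating tanφ: φ̇ = rω(d cosθ + r)/(d² + r² + 2dr cosθ).
d² + r² + 2dr cosθ = |CA|² = 0.082354 m²;  d cosθ + r = +0.25509 m.
|ω_lever| = |0.0856·8.26·+0.25509| / 0.082354 = 2.1901 rad/s.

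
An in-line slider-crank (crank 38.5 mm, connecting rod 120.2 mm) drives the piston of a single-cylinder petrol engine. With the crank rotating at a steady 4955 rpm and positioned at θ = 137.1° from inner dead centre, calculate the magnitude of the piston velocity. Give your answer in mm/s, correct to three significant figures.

10300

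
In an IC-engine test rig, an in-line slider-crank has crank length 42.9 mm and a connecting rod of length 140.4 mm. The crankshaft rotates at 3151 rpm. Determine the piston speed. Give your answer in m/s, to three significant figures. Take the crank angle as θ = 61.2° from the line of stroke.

ω = 2π·3151/60 = 330 rad/s
For an in-line slider-crank, x = r cosθ + √(L² − r² sin²θ), so v = −rω sinθ·[1 + r cosθ/√(L² − r² sin²θ)].
With r = 0.0429 m, L = 0.1404 m, θ = 61.2°: √(L² − r² sin²θ) = 0.13527 m.
v = −0.0429·330·0.87631·[1 + 0.0429·0.48175/0.13527] = -14.3 m/s.
|v| = 14.3 m/s.

14.3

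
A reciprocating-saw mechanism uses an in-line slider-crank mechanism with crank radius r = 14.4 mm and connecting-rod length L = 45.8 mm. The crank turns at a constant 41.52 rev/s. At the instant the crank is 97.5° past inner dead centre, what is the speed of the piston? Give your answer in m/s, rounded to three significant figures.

3.56

ω = 2π·41.5 = 260.9 rad/s
For an in-line slider-crank, x = r cosθ + √(L² − r² sin²θ), so v = −rω sinθ·[1 + r cosθ/√(L² − r² sin²θ)].
With r = 0.0144 m, L = 0.0458 m, θ = 97.5°: √(L² − r² sin²θ) = 0.043518 m.
v = −0.0144·260.9·0.99144·[1 + 0.0144·-0.13053/0.043518] = -3.5636 m/s.
|v| = 3.5636 m/s.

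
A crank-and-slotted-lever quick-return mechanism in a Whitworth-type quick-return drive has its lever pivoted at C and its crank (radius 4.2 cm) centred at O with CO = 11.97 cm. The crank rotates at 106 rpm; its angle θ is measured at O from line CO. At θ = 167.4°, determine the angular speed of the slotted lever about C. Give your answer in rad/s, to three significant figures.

5.55

ω = 11.1 rad/s (from 106 rpm).
Crank pin A relative to C: A = (d + r cosθ, r sinθ); lever angle φ = atan2(r sinθ, d + r cosθ).
Differentiating tanφ: φ̇ = rω(d cosθ + r)/(d² + r² + 2dr cosθ).
d² + r² + 2dr cosθ = |CA|² = 0.00627944 m²;  d cosθ + r = -0.074817 m.
|ω_lever| = |0.042·11.1·-0.074817| / 0.00627944 = 5.5547 rad/s.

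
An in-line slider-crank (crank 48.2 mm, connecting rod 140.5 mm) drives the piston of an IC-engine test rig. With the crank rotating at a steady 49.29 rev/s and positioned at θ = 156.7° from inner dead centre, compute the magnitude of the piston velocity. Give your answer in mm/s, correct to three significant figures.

ω = 2π·49.3 = 309.7 rad/s
For an in-line slider-crank, x = r cosθ + √(L² − r² sin²θ), so v = −rω sinθ·[1 + r cosθ/√(L² − r² sin²θ)].
With r = 0.0482 m, L = 0.1405 m, θ = 156.7°: √(L² − r² sin²θ) = 0.1392 m.
v = −0.0482·309.7·0.39555·[1 + 0.0482·-0.91845/0.1392] = -4.0267 m/s.
|v| = 4.0267 m/s = 4026.7 mm/s.

4030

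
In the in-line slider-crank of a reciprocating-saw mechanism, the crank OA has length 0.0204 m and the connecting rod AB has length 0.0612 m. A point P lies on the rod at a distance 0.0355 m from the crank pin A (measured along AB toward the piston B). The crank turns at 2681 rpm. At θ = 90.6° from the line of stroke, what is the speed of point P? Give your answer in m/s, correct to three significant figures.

ω = 280.8 rad/s.  Crank-pin speed |V_A| = rω = 5.7274 m/s, perpendicular to OA.
Rod angle: sinφ = −(r/L) sinθ ⇒ φ = -19.470°; ω_rod = −rω cosθ/√(L²−r²sin²θ) = +1.0394 rad/s.
V_P = V_A + ω_rod × AP, with AP = 0.0355 m along the rod.
Components: V_Px = −rω sinθ − a·ω_rod·sinφ = -5.7148 m/s;  V_Py = rω cosθ + a·ω_rod·cosφ = -0.025186 m/s.
|V_P| = √(V_Px² + V_Py²) = 5.7148 m/s.

5.71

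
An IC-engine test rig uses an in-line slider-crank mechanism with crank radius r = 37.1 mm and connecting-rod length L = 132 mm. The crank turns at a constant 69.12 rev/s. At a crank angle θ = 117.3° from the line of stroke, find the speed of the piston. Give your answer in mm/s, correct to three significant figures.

ω = 2π·69.1 = 434.3 rad/s
For an in-line slider-crank, x = r cosθ + √(L² − r² sin²θ), so v = −rω sinθ·[1 + r cosθ/√(L² − r² sin²θ)].
With r = 0.0371 m, L = 0.132 m, θ = 117.3°: √(L² − r² sin²θ) = 0.12782 m.
v = −0.0371·434.3·0.88862·[1 + 0.0371·-0.45865/0.12782] = -12.412 m/s.
|v| = 12.412 m/s = 12412 mm/s.

12400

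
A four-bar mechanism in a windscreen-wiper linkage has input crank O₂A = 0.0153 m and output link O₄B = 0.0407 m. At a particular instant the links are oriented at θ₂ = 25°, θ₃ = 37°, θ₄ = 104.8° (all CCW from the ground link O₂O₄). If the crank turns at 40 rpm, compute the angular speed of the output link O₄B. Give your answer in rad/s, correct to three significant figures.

0.354

ω₂ = 4.189 rad/s (from 40 rpm).
Differentiating the loop-closure r₂e^{iθ₂}+r₃e^{iθ₃}=r₁+r₄e^{iθ₄} gives r₂ω₂e^{iθ₂}+r₃ω₃e^{iθ₃}=r₄ω₄e^{iθ₄}.
Eliminating the other unknown: ω₄ = r₂ω₂ sin(θ₂−θ₃) / [r₄ sin(θ₄−θ₃)].
Numerator sine = -0.20791; denominator sine = +0.92587.
Result = 0.0153·4.189·(-0.20791) / (0.0407·(+0.92587)) = -0.3536 rad/s; magnitude 0.3536 rad/s.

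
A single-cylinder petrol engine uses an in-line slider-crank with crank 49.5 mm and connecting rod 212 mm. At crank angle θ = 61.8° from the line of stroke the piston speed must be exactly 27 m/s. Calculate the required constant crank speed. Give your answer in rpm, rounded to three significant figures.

5310

For an in-line slider-crank, |v_piston| = rω|sinθ|·[1 + r cosθ/√(L² − r² sin²θ)].
With r = 0.0495 m, L = 0.212 m, θ = 61.8°: the bracketed kinematic factor |dx/dθ| = 0.048543 m.
ω = v/|dx/dθ| = 27/0.048543 = 556.21 rad/s.
N = 60ω/(2π) = 5311.4 rpm.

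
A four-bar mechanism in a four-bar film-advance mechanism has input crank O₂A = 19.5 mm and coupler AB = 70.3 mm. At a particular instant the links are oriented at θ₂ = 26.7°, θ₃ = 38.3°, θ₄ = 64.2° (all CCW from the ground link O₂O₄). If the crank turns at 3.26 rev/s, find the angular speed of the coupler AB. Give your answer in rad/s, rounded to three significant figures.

ω₂ = 20.48 rad/s (from 3.26 rev/s).
Differentiating the loop-closure r₂e^{iθ₂}+r₃e^{iθ₃}=r₁+r₄e^{iθ₄} gives r₂ω₂e^{iθ₂}+r₃ω₃e^{iθ₃}=r₄ω₄e^{iθ₄}.
Eliminating the other unknown: ω₃ = r₂ω₂ sin(θ₄−θ₂) / [r₃ sin(θ₃−θ₄)].
Numerator sine = +0.60876; denominator sine = -0.43680.
Result = 0.0195·20.48·(+0.60876) / (0.0703·(-0.43680)) = -7.9184 rad/s; magnitude 7.9184 rad/s.

7.92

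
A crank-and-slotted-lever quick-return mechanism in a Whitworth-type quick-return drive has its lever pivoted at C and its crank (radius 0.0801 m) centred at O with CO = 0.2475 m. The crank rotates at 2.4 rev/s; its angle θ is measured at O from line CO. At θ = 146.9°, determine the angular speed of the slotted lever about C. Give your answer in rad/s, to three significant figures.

ω = 15.08 rad/s (from 2.4 rev/s).
Crank pin A relative to C: A = (d + r cosθ, r sinθ); lever angle φ = atan2(r sinθ, d + r cosθ).
Differentiating tanφ: φ̇ = rω(d cosθ + r)/(d² + r² + 2dr cosθ).
d² + r² + 2dr cosθ = |CA|² = 0.0344571 m²;  d cosθ + r = -0.12724 m.
|ω_lever| = |0.0801·15.08·-0.12724| / 0.0344571 = 4.4602 rad/s.

4.46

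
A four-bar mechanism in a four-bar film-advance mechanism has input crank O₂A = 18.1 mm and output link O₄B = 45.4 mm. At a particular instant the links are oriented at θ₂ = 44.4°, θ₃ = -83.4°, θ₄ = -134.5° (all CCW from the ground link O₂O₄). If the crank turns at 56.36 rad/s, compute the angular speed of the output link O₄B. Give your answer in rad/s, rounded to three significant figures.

22.8

ω₂ = 56.36 rad/s
Differentiating the loop-closure r₂e^{iθ₂}+r₃e^{iθ₃}=r₁+r₄e^{iθ₄} gives r₂ω₂e^{iθ₂}+r₃ω₃e^{iθ₃}=r₄ω₄e^{iθ₄}.
Eliminating the other unknown: ω₄ = r₂ω₂ sin(θ₂−θ₃) / [r₄ sin(θ₄−θ₃)].
Numerator sine = +0.79016; denominator sine = -0.77824.
Result = 0.0181·56.36·(+0.79016) / (0.0454·(-0.77824)) = -22.813 rad/s; magnitude 22.813 rad/s.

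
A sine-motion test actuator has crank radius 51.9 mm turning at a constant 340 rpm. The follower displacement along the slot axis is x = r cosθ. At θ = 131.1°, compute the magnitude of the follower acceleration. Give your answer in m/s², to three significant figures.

43.3

ω = 35.6 rad/s (from 340 rpm).
x = r cosθ ⇒ ẍ = −rω² cosθ (ω constant).
|a| = rω²|cosθ| = 0.0519·(35.6)²·|cos 131.1°| = 43.251 m/s².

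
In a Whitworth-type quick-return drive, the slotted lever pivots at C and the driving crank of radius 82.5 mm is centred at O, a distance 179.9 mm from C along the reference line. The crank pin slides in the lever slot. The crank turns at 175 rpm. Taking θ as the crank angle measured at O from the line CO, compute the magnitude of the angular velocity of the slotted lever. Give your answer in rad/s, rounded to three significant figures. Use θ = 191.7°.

14.0

ω = 18.33 rad/s (from 175 rpm).
Crank pin A relative to C: A = (d + r cosθ, r sinθ); lever angle φ = atan2(r sinθ, d + r cosθ).
Differentiating tanφ: φ̇ = rω(d cosθ + r)/(d² + r² + 2dr cosθ).
d² + r² + 2dr cosθ = |CA|² = 0.0101035 m²;  d cosθ + r = -0.093662 m.
|ω_lever| = |0.0825·18.33·-0.093662| / 0.0101035 = 14.016 rad/s.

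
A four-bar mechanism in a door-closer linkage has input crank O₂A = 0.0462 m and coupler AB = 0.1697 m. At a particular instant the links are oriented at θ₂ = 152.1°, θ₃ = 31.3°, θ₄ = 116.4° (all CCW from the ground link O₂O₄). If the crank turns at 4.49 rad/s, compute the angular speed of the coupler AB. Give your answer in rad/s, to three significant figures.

ω₂ = 4.49 rad/s
Differentiating the loop-closure r₂e^{iθ₂}+r₃e^{iθ₃}=r₁+r₄e^{iθ₄} gives r₂ω₂e^{iθ₂}+r₃ω₃e^{iθ₃}=r₄ω₄e^{iθ₄}.
Eliminating the other unknown: ω₃ = r₂ω₂ sin(θ₄−θ₂) / [r₃ sin(θ₃−θ₄)].
Numerator sine = -0.58354; denominator sine = -0.99635.
Result = 0.0462·4.49·(-0.58354) / (0.1697·(-0.99635)) = +0.71593 rad/s; magnitude 0.71593 rad/s.

0.716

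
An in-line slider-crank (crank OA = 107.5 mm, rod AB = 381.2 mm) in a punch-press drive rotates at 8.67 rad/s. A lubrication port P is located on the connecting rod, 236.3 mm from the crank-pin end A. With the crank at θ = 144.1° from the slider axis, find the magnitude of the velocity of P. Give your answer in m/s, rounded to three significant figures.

0.549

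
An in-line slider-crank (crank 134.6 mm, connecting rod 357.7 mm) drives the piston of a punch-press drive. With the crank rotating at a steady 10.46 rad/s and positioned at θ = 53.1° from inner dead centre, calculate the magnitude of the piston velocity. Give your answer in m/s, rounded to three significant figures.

1.39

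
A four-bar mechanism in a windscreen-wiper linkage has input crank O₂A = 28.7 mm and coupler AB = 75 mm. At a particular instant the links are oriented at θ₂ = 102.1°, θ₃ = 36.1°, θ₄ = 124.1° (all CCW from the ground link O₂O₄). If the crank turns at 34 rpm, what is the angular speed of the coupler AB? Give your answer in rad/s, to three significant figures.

ω₂ = 3.56 rad/s (from 34 rpm).
Differentiating the loop-closure r₂e^{iθ₂}+r₃e^{iθ₃}=r₁+r₄e^{iθ₄} gives r₂ω₂e^{iθ₂}+r₃ω₃e^{iθ₃}=r₄ω₄e^{iθ₄}.
Eliminating the other unknown: ω₃ = r₂ω₂ sin(θ₄−θ₂) / [r₃ sin(θ₃−θ₄)].
Numerator sine = +0.37461; denominator sine = -0.99939.
Result = 0.0287·3.56·(+0.37461) / (0.075·(-0.99939)) = -0.5107 rad/s; magnitude 0.5107 rad/s.

0.511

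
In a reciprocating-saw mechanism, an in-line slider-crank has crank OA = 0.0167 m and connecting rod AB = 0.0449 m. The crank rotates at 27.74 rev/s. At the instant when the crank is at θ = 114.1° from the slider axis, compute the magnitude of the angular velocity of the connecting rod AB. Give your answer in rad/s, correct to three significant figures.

28.1

ω = 174.3 rad/s (converted from 27.74 rev/s).
The rod makes angle φ with the slider axis where L sinφ = r sinθ; differentiating, L cosφ·φ̇ = r ω cosθ.
L cosφ = √(L² − r² sin²θ) = 0.042233 m.
|ω_rod| = r ω |cosθ| / √(L² − r² sin²θ) = 0.0167·174.3·0.40833/0.042233 = 28.143 rad/s.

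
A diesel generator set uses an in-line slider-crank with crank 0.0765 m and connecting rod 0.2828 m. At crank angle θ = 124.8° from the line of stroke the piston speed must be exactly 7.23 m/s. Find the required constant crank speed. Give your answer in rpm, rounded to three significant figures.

For an in-line slider-crank, |v_piston| = rω|sinθ|·[1 + r cosθ/√(L² − r² sin²θ)].
With r = 0.0765 m, L = 0.2828 m, θ = 124.8°: the bracketed kinematic factor |dx/dθ| = 0.052871 m.
ω = v/|dx/dθ| = 7.23/0.052871 = 136.75 rad/s.
N = 60ω/(2π) = 1305.8 rpm.

1310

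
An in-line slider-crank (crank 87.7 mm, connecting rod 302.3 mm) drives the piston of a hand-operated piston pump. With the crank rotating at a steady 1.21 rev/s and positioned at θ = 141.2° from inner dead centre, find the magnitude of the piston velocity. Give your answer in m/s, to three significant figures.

ω = 2π·1.21 = 7.603 rad/s
For an in-line slider-crank, x = r cosθ + √(L² − r² sin²θ), so v = −rω sinθ·[1 + r cosθ/√(L² − r² sin²θ)].
With r = 0.0877 m, L = 0.3023 m, θ = 141.2°: √(L² − r² sin²θ) = 0.29726 m.
v = −0.0877·7.603·0.62660·[1 + 0.0877·-0.77934/0.29726] = -0.32173 m/s.
|v| = 0.32173 m/s.

0.322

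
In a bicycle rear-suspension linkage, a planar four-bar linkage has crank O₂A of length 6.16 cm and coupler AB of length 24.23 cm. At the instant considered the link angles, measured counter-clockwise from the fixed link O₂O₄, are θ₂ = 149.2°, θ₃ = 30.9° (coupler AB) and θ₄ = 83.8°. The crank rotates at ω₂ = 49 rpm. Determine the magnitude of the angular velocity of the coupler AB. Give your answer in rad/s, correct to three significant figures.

1.49

ω₂ = 5.131 rad/s (from 49 rpm).
Differentiating the loop-closure r₂e^{iθ₂}+r₃e^{iθ₃}=r₁+r₄e^{iθ₄} gives r₂ω₂e^{iθ₂}+r₃ω₃e^{iθ₃}=r₄ω₄e^{iθ₄}.
Eliminating the other unknown: ω₃ = r₂ω₂ sin(θ₄−θ₂) / [r₃ sin(θ₃−θ₄)].
Numerator sine = -0.90924; denominator sine = -0.79758.
Result = 0.0616·5.131·(-0.90924) / (0.2423·(-0.79758)) = +1.4871 rad/s; magnitude 1.4871 rad/s.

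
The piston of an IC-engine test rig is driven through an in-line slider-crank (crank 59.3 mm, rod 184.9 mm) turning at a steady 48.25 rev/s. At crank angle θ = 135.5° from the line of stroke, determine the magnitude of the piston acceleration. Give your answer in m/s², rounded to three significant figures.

ω = 2π·48.2 = 303.2 rad/s
x(θ) = r cosθ + √(L² − r² sin²θ); with ω constant, a = ω²·d²x/dθ².
d²x/dθ² = −r cosθ − r²(cos2θ)/√u − r⁴ sin²2θ/(4u^{3/2}),  u = L² − r² sin²θ = 0.0324605 m².
Substituting r = 0.0593 m, L = 0.1849 m, θ = 135.5°: d²x/dθ² = +0.041427 m.
a = ω²·d²x/dθ² = (303.2)²·(+0.041427) = +3807.5 m/s²;  |a| = 3807.5 m/s².

3810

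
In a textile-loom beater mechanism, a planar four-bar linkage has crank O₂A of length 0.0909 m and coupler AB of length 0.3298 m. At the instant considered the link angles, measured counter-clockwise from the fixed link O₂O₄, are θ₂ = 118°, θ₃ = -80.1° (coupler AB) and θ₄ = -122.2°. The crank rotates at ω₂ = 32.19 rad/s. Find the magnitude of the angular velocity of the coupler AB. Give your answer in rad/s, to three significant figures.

11.5

ω₂ = 32.19 rad/s
Differentiating the loop-closure r₂e^{iθ₂}+r₃e^{iθ₃}=r₁+r₄e^{iθ₄} gives r₂ω₂e^{iθ₂}+r₃ω₃e^{iθ₃}=r₄ω₄e^{iθ₄}.
Eliminating the other unknown: ω₃ = r₂ω₂ sin(θ₄−θ₂) / [r₃ sin(θ₃−θ₄)].
Numerator sine = +0.86777; denominator sine = +0.67043.
Result = 0.0909·32.19·(+0.86777) / (0.3298·(+0.67043)) = +11.484 rad/s; magnitude 11.484 rad/s.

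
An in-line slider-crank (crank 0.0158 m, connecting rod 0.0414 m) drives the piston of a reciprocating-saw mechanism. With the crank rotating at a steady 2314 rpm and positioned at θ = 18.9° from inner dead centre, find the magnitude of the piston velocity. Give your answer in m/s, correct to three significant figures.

ω = 2π·2314/60 = 242.3 rad/s
For an in-line slider-crank, x = r cosθ + √(L² − r² sin²θ), so v = −rω sinθ·[1 + r cosθ/√(L² − r² sin²θ)].
With r = 0.0158 m, L = 0.0414 m, θ = 18.9°: √(L² − r² sin²θ) = 0.041082 m.
v = −0.0158·242.3·0.32392·[1 + 0.0158·0.94609/0.041082] = -1.6914 m/s.
|v| = 1.6914 m/s.

1.69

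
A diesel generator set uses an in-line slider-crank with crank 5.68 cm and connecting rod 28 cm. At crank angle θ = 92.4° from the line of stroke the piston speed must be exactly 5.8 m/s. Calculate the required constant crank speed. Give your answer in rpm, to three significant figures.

For an in-line slider-crank, |v_piston| = rω|sinθ|·[1 + r cosθ/√(L² − r² sin²θ)].
With r = 0.0568 m, L = 0.28 m, θ = 92.4°: the bracketed kinematic factor |dx/dθ| = 0.056258 m.
ω = v/|dx/dθ| = 5.8/0.056258 = 103.1 rad/s.
N = 60ω/(2π) = 984.5 rpm.

985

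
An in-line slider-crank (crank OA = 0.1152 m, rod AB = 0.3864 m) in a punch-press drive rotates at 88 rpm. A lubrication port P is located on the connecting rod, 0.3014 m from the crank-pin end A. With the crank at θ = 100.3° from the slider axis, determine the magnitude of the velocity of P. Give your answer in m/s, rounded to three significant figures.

1.000

ω = 9.215 rad/s.  Crank-pin speed |V_A| = rω = 1.0616 m/s, perpendicular to OA.
Rod angle: sinφ = −(r/L) sinθ ⇒ φ = -17.058°; ω_rod = −rω cosθ/√(L²−r²sin²θ) = +0.51385 rad/s.
V_P = V_A + ω_rod × AP, with AP = 0.3014 m along the rod.
Components: V_Px = −rω sinθ − a·ω_rod·sinφ = -0.99907 m/s;  V_Py = rω cosθ + a·ω_rod·cosφ = -0.041756 m/s.
|V_P| = √(V_Px² + V_Py²) = 0.99994 m/s.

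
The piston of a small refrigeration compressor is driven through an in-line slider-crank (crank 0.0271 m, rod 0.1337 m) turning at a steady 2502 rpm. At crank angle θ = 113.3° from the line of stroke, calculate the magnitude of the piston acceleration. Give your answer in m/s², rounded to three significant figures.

997

ω = 2π·2502/60 = 262 rad/s
x(θ) = r cosθ + √(L² − r² sin²θ); with ω constant, a = ω²·d²x/dθ².
d²x/dθ² = −r cosθ − r²(cos2θ)/√u − r⁴ sin²2θ/(4u^{3/2}),  u = L² − r² sin²θ = 0.0172562 m².
Substituting r = 0.0271 m, L = 0.1337 m, θ = 113.3°: d²x/dθ² = +0.014529 m.
a = ω²·d²x/dθ² = (262)²·(+0.014529) = +997.41 m/s²;  |a| = 997.41 m/s².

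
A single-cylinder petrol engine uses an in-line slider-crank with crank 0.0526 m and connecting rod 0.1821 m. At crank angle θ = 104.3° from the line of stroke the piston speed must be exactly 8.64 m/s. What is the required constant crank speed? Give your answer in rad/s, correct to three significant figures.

For an in-line slider-crank, |v_piston| = rω|sinθ|·[1 + r cosθ/√(L² − r² sin²θ)].
With r = 0.0526 m, L = 0.1821 m, θ = 104.3°: the bracketed kinematic factor |dx/dθ| = 0.047182 m.
ω = v/|dx/dθ| = 8.64/0.047182 = 183.12 rad/s.

183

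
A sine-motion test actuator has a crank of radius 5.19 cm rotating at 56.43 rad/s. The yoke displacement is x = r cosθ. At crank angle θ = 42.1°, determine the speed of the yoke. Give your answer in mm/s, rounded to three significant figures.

ω = 56.43 rad/s
x = r cosθ ⇒ ẋ = −rω sinθ.
|v| = rω|sinθ| = 0.0519·56.43·|sin 42.1°| = 1.9635 m/s = 1963.5 mm/s.

1960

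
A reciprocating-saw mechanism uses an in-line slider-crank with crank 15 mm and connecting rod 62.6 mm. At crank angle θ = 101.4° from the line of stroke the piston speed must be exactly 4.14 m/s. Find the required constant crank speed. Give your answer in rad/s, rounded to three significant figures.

For an in-line slider-crank, |v_piston| = rω|sinθ|·[1 + r cosθ/√(L² − r² sin²θ)].
With r = 0.015 m, L = 0.0626 m, θ = 101.4°: the bracketed kinematic factor |dx/dθ| = 0.013988 m.
ω = v/|dx/dθ| = 4.14/0.013988 = 295.98 rad/s.

296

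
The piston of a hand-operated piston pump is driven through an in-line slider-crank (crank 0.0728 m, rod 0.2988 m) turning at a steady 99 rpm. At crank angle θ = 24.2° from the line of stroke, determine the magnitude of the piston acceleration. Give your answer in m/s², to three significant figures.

8.43

ω = 2π·99/60 = 10.37 rad/s
x(θ) = r cosθ + √(L² − r² sin²θ); with ω constant, a = ω²·d²x/dθ².
d²x/dθ² = −r cosθ − r²(cos2θ)/√u − r⁴ sin²2θ/(4u^{3/2}),  u = L² − r² sin²θ = 0.0883909 m².
Substituting r = 0.0728 m, L = 0.2988 m, θ = 24.2°: d²x/dθ² = -0.078387 m.
a = ω²·d²x/dθ² = (10.37)²·(-0.078387) = -8.425 m/s²;  |a| = 8.425 m/s².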